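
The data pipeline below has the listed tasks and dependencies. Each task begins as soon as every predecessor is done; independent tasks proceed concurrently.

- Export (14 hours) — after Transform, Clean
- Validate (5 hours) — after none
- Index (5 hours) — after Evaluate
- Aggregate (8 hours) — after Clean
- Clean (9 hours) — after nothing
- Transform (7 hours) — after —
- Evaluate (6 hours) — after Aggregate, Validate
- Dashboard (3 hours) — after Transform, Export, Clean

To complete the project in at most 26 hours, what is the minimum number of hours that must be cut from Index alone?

Current finish: 28 hours; target: 26.
Index is on every critical path, so each hour cut from Index cuts the finish by one (this holds down to a finish of 26).
Need 28 − 26 = 2 hours off Index → Index becomes 3 hours, finish becomes 26.

2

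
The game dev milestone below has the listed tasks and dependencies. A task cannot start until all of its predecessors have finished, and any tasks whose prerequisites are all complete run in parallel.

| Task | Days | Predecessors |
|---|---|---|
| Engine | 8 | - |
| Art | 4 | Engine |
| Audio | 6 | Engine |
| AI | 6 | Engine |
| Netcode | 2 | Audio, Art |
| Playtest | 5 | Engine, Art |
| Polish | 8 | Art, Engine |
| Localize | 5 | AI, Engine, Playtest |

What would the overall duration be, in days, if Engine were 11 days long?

As given, the longest chain is Engine→Art→Playtest→Localize = 8+4+5+5 = 22, so the finish is 22 days.
Engine lies on that path, so at 11 days the path becomes 25 days.
No other chain overtakes it, so the finish is 25 days.

25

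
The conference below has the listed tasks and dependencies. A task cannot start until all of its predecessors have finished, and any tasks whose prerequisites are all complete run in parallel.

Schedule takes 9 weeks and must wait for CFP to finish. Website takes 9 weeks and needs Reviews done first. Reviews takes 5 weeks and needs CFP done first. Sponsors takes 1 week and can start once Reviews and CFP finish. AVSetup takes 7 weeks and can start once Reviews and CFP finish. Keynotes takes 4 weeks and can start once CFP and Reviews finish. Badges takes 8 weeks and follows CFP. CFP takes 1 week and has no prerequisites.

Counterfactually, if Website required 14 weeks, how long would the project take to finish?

Baseline: CFP→Reviews→Website = 1+5+9 = 15 → 15 weeks.
Website is on the critical path; changing it to 14 makes that path 20 weeks.
That remains the longest chain; total 20 weeks.

20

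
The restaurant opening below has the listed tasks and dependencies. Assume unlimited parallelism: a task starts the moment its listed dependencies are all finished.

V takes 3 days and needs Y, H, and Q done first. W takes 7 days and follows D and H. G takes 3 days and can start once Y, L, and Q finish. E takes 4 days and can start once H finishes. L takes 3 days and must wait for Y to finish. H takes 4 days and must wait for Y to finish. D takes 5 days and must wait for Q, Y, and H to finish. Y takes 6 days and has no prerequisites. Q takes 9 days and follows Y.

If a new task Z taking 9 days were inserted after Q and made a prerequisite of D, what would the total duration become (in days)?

Originally the job takes 27 days.
With Z inserted, D now waits for max(Q, Y, H, Z).
New critical path: Y→Q→Z→D→W = 6+9+9+5+7 = 36 ⇒ 36 days.

36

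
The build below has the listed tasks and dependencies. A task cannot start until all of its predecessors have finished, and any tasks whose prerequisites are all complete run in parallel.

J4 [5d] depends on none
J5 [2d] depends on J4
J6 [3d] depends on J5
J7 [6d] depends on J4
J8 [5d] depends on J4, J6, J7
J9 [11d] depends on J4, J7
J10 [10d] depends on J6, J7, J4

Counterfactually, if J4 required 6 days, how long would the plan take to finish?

Critical path before the change: J4→J7→J9 = 5+6+11 = 22 giving 22 days.
J4 lies on that path, so at 6 days the path becomes 23 days.
No other chain overtakes it, so the finish is 23 days.

23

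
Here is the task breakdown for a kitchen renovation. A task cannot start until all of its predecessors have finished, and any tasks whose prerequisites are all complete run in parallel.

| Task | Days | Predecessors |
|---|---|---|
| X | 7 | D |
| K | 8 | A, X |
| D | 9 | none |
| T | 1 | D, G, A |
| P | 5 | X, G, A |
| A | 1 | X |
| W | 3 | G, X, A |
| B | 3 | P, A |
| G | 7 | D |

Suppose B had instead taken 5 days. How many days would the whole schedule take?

27

As given, the longest chain is D→X→A→P→B = 9+7+1+5+3 = 25, so the finish is 25 days.
B lies on that path, so at 5 days the path becomes 27 days.
No other chain overtakes it, so the finish is 27 days.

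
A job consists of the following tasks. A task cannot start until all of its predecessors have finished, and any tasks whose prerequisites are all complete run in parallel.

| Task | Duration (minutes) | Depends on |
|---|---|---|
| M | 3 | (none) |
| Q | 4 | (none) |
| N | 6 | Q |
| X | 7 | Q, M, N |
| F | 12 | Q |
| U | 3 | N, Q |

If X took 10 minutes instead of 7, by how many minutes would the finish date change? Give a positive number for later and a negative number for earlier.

As given, the longest chain is Q→N→X = 4+6+7 = 17, so the finish is 17 minutes.
X lies on that path, so at 10 minutes the path becomes 20 minutes.
That remains the longest chain; total 20 minutes.
Change in finish: 20 − 17 = +3 minutes.

3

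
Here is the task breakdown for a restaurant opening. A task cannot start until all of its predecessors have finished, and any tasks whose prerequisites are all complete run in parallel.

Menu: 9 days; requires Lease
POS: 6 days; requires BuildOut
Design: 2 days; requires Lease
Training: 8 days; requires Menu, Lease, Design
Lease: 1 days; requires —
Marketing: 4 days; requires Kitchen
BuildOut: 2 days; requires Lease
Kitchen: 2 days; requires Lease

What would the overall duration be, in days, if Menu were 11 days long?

Baseline: Lease→Menu→Training = 1+9+8 = 18 → 18 days.
Menu lies on that path, so at 11 days the path becomes 20 days.
The critical path is still Lease→Menu→Training; finish is now 20 days.

20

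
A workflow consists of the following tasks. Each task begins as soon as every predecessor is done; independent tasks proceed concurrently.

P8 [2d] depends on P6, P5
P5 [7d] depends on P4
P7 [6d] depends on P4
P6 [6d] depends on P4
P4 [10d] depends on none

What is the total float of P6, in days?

P4→P5→P8 = 10+7+2 = 19 sets the makespan at 19 days.
Longest path through P6: 18 days (earliest finish 16, latest finish 17).
So P6 can slip 17 − 16 = 1 day.

1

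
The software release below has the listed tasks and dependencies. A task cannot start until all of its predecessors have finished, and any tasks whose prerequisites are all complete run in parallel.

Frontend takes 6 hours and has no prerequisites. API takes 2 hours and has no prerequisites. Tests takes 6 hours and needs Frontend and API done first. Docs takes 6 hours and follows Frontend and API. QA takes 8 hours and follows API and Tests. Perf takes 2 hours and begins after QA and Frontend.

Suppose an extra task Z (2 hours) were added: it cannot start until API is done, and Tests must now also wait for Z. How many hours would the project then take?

Originally the project takes 22 hours.
With Z inserted, Tests now waits for max(Frontend, API, Z).
New critical path: Frontend→Tests→QA→Perf = 6+6+8+2 = 22 ⇒ 22 hours.

22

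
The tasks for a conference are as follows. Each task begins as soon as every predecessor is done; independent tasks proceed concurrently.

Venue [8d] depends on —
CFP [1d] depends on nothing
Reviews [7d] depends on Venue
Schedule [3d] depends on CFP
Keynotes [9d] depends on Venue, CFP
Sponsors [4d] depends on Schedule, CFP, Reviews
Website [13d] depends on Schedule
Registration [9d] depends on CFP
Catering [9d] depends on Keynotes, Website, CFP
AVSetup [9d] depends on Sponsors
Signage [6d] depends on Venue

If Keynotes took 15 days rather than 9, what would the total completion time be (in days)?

32

Actual critical path: Venue→Reviews→Sponsors→AVSetup = 8+7+4+9 = 28 ⇒ 28 days.
Keynotes is off the critical path — its longest chain is 26 days, giving 2 of slack.
Now Venue→Keynotes→Catering = 8+15+9 = 32 is longest, so the finish becomes 32 days.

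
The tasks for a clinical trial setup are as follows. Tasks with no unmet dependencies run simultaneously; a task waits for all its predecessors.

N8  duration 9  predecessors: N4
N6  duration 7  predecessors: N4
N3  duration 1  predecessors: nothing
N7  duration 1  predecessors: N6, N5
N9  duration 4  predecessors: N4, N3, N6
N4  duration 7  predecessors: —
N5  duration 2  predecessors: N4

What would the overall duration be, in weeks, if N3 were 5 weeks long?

18

Critical path before the change: N4→N6→N9 = 7+7+4 = 18 giving 18 weeks.
The longest path through N3 is only 5 weeks, so N3 has float 13.
No other chain overtakes it, so the finish is 18 weeks.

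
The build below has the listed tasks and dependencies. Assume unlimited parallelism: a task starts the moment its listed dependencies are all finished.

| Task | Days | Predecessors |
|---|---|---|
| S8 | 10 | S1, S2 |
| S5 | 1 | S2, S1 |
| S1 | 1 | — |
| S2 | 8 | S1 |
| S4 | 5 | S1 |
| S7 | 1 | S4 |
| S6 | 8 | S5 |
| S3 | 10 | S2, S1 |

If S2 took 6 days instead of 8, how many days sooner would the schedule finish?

2

Baseline: S1→S2→S3 = 1+8+10 = 19 → 19 days.
S2 is on the critical path; changing it to 6 makes that path 17 days.
That remains the longest chain; total 17 days.
Change in finish: 17 − 19 = -2 days.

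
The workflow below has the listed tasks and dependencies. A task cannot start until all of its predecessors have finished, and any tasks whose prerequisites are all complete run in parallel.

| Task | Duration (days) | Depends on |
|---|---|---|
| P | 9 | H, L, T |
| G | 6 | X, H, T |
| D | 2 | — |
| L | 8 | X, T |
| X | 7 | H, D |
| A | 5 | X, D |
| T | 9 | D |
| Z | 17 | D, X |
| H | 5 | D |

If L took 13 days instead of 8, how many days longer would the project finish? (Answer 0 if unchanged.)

Critical path before the change: D→H→X→L→P = 2+5+7+8+9 = 31 giving 31 days.
Since L is critical, the +5 change carries straight to that chain (now 36 days).
The critical path is still D→H→X→L→P; finish is now 36 days.
Change in finish: 36 − 31 = +5 days.

5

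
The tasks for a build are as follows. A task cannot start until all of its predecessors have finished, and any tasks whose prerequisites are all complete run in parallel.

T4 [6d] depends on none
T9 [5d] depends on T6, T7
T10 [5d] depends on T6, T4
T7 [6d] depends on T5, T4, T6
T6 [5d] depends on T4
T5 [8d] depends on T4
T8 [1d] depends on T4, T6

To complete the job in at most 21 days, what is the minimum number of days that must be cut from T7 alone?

4

Current finish: 25 days; target: 21.
T7 is on every critical path, so each day cut from T7 cuts the finish by one (this holds down to a finish of 20).
Need 25 − 21 = 4 days off T7 → T7 becomes 2 days, finish becomes 21.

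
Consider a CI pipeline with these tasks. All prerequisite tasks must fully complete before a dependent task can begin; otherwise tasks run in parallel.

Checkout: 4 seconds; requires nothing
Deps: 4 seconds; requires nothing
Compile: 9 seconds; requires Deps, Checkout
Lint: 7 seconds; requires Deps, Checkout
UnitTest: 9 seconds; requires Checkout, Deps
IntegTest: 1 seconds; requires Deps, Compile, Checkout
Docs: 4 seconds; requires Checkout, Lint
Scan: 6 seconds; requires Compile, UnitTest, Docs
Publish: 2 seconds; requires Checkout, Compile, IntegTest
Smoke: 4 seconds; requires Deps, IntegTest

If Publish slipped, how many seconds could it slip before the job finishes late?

Critical path: Checkout→Lint→Docs→Scan = 4+7+4+6 = 21, so the finish is 21 seconds.
Longest path through Publish: 16 seconds (earliest finish 16, latest finish 21).
So Publish can slip 21 − 16 = 5 seconds.

5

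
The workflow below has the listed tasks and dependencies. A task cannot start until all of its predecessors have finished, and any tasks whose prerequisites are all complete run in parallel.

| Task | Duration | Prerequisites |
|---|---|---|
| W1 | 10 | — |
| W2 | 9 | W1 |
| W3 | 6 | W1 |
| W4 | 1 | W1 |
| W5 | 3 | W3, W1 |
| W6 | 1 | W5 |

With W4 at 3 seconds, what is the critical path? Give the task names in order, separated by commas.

W1, W3, W5, W6

The binding path is W1→W3→W5→W6 = 10+6+3+1 = 20; finish at 20 seconds.
W4 is off the critical path — its longest chain is 11 seconds, giving 9 of slack.
That remains the longest chain; total 20 seconds.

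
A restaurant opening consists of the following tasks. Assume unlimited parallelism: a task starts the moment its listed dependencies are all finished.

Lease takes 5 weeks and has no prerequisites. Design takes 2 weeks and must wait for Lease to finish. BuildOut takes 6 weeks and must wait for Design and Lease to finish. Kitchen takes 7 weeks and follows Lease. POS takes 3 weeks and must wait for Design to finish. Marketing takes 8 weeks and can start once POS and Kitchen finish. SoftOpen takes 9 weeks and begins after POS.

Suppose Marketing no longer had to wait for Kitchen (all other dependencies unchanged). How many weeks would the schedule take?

19

Original critical path: Lease→Kitchen→Marketing = 5+7+8 = 20 ⇒ 20 weeks.
Without Kitchen→Marketing, Marketing's earliest start moves from 12 to 10.
After: Lease→Design→POS→SoftOpen = 5+2+3+9 = 19 → 19 weeks.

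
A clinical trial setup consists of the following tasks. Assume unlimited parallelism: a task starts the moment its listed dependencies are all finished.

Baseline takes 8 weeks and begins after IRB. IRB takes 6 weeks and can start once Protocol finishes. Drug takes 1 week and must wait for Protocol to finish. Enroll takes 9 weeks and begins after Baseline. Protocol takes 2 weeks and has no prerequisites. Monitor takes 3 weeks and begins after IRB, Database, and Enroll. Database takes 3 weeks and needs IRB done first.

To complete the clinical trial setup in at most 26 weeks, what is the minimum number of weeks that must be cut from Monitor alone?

Current finish: 28 weeks; target: 26.
Monitor is on every critical path, so each week cut from Monitor cuts the finish by one (this holds down to a finish of 26).
Need 28 − 26 = 2 weeks off Monitor → Monitor becomes 1 week, finish becomes 26.

2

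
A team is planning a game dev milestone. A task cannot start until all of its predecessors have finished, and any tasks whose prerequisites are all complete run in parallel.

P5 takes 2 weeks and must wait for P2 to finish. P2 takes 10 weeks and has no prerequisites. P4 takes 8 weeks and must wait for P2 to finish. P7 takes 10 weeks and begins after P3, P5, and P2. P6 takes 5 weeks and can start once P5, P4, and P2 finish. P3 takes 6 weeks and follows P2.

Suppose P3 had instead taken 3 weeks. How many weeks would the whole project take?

Critical path before the change: P2→P3→P7 = 10+6+10 = 26 giving 26 weeks.
P3 is on the critical path; changing it to 3 makes that path 23 weeks.
The critical path is still P2→P3→P7; finish is now 23 weeks.

23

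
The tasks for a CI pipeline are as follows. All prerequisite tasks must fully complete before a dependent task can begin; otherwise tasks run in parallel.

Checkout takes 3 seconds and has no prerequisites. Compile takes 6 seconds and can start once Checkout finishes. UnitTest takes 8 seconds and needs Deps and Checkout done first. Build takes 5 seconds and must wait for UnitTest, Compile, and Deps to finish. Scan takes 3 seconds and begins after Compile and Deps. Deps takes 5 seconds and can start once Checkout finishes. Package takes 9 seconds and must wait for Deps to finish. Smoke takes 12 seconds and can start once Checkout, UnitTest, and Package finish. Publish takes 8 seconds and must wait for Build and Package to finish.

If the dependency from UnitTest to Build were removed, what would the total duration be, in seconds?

29

Original critical path: Checkout→Deps→UnitTest→Build→Publish = 3+5+8+5+8 = 29 ⇒ 29 seconds.
Without UnitTest→Build, Build's earliest start moves from 16 to 9.
New critical path: Checkout→Deps→Package→Smoke = 3+5+9+12 = 29 ⇒ 29 seconds.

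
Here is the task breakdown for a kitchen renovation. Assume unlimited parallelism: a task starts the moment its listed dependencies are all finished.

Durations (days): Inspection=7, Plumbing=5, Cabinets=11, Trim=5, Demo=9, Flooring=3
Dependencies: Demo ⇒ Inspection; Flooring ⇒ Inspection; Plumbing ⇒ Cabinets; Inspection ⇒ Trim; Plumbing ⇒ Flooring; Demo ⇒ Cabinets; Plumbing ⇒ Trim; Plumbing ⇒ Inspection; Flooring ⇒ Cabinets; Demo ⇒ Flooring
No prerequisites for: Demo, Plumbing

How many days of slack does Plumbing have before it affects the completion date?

4

Demo→Flooring→Inspection→Trim = 9+3+7+5 = 24 sets the makespan at 24 days.
The longest chain containing Plumbing totals 20 days.
Slack of Plumbing = 4 − 0 = 4 days.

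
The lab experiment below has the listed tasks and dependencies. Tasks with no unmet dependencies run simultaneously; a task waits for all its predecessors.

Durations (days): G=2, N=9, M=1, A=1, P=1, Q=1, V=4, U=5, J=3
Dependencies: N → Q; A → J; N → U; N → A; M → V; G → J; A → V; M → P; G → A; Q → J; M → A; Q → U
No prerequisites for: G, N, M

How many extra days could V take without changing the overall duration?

1

Critical path: N→Q→U = 9+1+5 = 15, so the finish is 15 days.
The longest chain containing V totals 14 days.
Slack of V = 11 − 10 = 1 day.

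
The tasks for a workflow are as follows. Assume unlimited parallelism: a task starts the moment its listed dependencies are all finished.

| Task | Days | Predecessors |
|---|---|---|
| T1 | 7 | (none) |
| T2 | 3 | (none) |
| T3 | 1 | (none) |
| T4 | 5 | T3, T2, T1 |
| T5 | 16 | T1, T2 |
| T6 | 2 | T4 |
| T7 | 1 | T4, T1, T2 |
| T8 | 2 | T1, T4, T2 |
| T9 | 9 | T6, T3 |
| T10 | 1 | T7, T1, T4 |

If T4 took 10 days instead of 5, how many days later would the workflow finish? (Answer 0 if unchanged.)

Critical path before the change: T1→T4→T6→T9 = 7+5+2+9 = 23 giving 23 days.
T4 lies on that path, so at 10 days the path becomes 28 days.
That remains the longest chain; total 28 days.
Change in finish: 28 − 23 = +5 days.

5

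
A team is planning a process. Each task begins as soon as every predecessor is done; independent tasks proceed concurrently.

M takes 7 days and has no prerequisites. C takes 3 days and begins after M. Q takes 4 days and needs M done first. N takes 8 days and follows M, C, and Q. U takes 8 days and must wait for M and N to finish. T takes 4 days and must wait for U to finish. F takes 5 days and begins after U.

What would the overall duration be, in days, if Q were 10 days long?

38

Critical path before the change: M→Q→N→U→F = 7+4+8+8+5 = 32 giving 32 days.
Q is on the critical path; changing it to 10 makes that path 38 days.
No other chain overtakes it, so the finish is 38 days.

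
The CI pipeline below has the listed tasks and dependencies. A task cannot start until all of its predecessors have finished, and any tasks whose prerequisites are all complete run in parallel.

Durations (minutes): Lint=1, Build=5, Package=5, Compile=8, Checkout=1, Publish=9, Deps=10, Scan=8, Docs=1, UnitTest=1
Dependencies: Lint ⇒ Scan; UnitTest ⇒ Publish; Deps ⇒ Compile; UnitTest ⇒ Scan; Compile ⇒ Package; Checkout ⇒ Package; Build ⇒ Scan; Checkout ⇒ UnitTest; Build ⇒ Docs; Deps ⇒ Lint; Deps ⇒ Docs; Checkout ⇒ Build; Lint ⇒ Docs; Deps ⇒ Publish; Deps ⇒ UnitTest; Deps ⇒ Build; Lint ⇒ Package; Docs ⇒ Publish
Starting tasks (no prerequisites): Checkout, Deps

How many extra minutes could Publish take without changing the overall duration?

Deps→Build→Docs→Publish = 10+5+1+9 = 25 sets the makespan at 25 minutes.
The longest chain containing Publish totals 25 minutes.
Slack of Publish = 16 − 16 = 0 minutes.

0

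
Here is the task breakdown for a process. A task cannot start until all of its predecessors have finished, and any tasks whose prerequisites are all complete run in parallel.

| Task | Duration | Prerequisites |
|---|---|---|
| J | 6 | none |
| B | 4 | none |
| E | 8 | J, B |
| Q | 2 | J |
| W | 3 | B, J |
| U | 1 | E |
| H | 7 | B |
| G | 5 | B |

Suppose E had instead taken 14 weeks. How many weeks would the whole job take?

21

Actual critical path: J→E→U = 6+8+1 = 15 ⇒ 15 weeks.
E lies on that path, so at 14 weeks the path becomes 21 weeks.
That remains the longest chain; total 21 weeks.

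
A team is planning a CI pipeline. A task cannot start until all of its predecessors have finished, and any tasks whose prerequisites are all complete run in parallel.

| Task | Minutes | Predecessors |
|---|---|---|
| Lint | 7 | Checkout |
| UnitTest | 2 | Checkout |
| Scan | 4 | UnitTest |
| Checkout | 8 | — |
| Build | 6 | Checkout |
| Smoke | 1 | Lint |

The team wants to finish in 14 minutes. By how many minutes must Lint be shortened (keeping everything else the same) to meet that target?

2

Current finish: 16 minutes; target: 14.
Lint is on every critical path, so each minute cut from Lint cuts the finish by one (this holds down to a finish of 14).
Need 16 − 14 = 2 minutes off Lint → Lint becomes 5 minutes, finish becomes 14.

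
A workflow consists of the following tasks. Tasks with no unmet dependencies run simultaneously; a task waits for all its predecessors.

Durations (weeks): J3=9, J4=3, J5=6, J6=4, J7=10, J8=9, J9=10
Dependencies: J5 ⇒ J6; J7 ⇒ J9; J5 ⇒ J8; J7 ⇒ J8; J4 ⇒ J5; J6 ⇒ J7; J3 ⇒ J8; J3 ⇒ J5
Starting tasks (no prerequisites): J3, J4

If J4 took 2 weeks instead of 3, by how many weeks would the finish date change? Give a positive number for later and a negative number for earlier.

0

The binding path is J3→J5→J6→J7→J9 = 9+6+4+10+10 = 39; finish at 39 weeks.
The longest path through J4 is only 33 weeks, so J4 has float 6.
No other chain overtakes it, so the finish is 39 weeks.
Change in finish: 39 − 39 = +0 weeks.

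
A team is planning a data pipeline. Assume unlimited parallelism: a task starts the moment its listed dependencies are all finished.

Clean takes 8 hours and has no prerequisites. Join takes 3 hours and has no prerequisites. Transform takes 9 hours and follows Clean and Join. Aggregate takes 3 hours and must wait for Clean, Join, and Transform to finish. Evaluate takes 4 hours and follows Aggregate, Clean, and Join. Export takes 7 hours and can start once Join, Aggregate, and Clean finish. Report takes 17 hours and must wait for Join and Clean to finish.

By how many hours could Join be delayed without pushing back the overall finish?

5

Critical path: Clean→Transform→Aggregate→Export = 8+9+3+7 = 27, so the finish is 27 hours.
Longest path through Join: 22 hours (earliest finish 3, latest finish 8).
Slack of Join = 5 − 0 = 5 hours.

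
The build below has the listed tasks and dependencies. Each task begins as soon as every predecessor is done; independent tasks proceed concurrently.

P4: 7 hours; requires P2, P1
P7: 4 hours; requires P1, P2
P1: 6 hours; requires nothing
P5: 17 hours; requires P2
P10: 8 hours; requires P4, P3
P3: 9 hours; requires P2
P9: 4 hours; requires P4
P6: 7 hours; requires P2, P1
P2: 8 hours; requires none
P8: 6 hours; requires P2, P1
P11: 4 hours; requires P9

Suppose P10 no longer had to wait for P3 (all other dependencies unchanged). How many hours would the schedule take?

25

Before: longest chain P2→P3→P10 = 8+9+8 = 25, finish 25.
Without P3→P10, P10's earliest start moves from 17 to 15.
The longest chain is now P2→P5 = 8+17 = 25, so the schedule takes 25 hours.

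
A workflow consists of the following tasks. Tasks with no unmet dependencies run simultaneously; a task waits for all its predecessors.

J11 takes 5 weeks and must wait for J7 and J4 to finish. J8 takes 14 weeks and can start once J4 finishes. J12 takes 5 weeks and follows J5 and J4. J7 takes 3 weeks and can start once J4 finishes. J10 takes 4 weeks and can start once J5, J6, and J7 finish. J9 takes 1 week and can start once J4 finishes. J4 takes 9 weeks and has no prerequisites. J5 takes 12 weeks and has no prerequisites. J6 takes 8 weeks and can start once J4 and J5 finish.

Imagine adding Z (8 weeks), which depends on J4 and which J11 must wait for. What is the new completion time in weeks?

24

Originally the workflow takes 24 weeks.
With Z inserted, J11 now waits for max(J7, J4, Z).
New critical path: J5→J6→J10 = 12+8+4 = 24 ⇒ 24 weeks.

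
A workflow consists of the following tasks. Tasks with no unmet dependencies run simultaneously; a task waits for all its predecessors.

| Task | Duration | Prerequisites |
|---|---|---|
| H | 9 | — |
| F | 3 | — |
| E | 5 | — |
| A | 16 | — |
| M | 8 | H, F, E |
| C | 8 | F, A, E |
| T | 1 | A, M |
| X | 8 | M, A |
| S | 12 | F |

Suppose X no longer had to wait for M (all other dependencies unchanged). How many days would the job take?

With the dependency in place, H→M→X = 9+8+8 = 25 sets the finish at 25 days.
Without M→X, X's earliest start moves from 17 to 16.
The longest chain is now A→C = 16+8 = 24, so the job takes 24 days.

24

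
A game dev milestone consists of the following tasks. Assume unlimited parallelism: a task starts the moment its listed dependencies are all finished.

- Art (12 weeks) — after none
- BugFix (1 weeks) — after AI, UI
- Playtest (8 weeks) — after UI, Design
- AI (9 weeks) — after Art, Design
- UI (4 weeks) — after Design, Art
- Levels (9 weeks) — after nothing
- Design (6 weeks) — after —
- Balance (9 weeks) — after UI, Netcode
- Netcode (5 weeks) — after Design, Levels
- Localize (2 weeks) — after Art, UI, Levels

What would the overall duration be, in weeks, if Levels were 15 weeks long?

29

The binding path is Art→UI→Balance = 12+4+9 = 25; finish at 25 weeks.
Levels has 2 weeks of float (longest path through it is 23).
Now Levels→Netcode→Balance = 15+5+9 = 29 is longest, so the finish becomes 29 weeks.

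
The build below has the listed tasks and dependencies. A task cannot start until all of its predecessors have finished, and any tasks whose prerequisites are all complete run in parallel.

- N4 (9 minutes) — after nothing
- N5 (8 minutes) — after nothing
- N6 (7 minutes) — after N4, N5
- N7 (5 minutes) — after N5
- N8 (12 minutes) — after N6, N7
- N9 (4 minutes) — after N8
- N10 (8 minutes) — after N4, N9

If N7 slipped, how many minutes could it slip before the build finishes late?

3

N4→N6→N8→N9→N10 = 9+7+12+4+8 = 40 sets the makespan at 40 minutes.
The longest chain containing N7 totals 37 minutes.
Float = 40 − 37 = 3.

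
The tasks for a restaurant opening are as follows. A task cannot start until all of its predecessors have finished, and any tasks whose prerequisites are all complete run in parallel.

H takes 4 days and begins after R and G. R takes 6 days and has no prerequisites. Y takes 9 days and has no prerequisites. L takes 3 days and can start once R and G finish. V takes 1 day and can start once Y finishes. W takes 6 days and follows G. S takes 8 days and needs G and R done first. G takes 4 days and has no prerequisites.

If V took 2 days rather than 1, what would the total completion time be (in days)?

14

Baseline: R→S = 6+8 = 14 → 14 days.
V is off the critical path — its longest chain is 10 days, giving 4 of slack.
No other chain overtakes it, so the finish is 14 days.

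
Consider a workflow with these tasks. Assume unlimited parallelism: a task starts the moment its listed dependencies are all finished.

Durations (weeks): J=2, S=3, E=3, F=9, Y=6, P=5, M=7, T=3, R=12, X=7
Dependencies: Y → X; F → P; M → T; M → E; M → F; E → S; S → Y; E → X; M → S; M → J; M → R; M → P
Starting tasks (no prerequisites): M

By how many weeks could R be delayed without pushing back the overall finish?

7

The longest chain is M→E→S→Y→X = 7+3+3+6+7 = 26; overall finish 26 weeks.
R finishes as early as 19 and must finish by 26.
Float = 26 − 19 = 7.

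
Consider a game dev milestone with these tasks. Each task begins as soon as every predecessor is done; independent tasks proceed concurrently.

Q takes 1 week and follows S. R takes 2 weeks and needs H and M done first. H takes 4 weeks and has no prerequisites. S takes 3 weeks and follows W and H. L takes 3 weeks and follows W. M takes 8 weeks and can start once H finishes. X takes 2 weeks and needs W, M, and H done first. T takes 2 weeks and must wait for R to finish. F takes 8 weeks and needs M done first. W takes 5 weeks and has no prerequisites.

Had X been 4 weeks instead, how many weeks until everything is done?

Actual critical path: H→M→F = 4+8+8 = 20 ⇒ 20 weeks.
X has 6 weeks of float (longest path through it is 14).
That remains the longest chain; total 20 weeks.

20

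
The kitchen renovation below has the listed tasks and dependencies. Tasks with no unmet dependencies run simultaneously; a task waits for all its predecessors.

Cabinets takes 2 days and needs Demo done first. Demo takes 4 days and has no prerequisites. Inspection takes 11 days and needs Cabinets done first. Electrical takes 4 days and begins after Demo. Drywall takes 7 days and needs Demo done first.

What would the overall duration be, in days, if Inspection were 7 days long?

13

Critical path before the change: Demo→Cabinets→Inspection = 4+2+11 = 17 giving 17 days.
Since Inspection is critical, the -4 change carries straight to that chain (now 13 days).
The critical path is still Demo→Cabinets→Inspection; finish is now 13 days.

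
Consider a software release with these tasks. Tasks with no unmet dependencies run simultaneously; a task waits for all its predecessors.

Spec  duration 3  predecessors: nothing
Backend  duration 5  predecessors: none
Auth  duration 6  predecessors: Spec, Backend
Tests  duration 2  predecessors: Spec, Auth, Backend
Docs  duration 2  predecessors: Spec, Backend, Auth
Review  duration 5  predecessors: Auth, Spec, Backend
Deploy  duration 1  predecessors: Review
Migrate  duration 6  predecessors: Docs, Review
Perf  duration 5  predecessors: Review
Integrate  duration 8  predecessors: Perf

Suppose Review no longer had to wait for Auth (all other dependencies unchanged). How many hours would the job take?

Original critical path: Backend→Auth→Review→Perf→Integrate = 5+6+5+5+8 = 29 ⇒ 29 hours.
Without Auth→Review, Review's earliest start moves from 11 to 5.
After: Backend→Review→Perf→Integrate = 5+5+5+8 = 23 → 23 hours.

23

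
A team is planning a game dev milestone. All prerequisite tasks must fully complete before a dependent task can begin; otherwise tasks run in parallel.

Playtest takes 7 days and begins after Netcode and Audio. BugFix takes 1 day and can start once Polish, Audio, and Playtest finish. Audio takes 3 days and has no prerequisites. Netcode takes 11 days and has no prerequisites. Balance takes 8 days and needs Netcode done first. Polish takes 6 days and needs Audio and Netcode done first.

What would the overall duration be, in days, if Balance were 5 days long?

19

Baseline: Netcode→Balance = 11+8 = 19 → 19 days.
Balance lies on that path, so at 5 days the path becomes 16 days.
The binding chain switches to Netcode→Playtest→BugFix = 11+7+1 = 19; finish 19 days.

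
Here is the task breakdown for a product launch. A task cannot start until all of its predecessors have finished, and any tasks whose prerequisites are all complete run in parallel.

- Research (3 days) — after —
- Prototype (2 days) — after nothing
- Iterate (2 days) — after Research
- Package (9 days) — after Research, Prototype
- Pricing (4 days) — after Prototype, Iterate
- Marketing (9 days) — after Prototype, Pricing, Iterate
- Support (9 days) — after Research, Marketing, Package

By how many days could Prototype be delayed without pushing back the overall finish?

3

Critical path: Research→Iterate→Pricing→Marketing→Support = 3+2+4+9+9 = 27, so the finish is 27 days.
Longest path through Prototype: 24 days (earliest finish 2, latest finish 5).
Slack of Prototype = 3 − 0 = 3 days.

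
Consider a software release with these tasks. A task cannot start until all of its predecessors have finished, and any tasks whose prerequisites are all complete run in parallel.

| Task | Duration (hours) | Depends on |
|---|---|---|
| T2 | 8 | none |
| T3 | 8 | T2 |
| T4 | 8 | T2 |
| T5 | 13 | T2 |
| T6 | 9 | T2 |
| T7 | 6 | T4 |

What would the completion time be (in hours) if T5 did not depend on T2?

22

With the dependency in place, T2→T4→T7 = 8+8+6 = 22 sets the finish at 22 hours.
Without T2→T5, T5's earliest start moves from 8 to 0.
The longest chain is now T2→T4→T7 = 8+8+6 = 22, so the software release takes 22 hours.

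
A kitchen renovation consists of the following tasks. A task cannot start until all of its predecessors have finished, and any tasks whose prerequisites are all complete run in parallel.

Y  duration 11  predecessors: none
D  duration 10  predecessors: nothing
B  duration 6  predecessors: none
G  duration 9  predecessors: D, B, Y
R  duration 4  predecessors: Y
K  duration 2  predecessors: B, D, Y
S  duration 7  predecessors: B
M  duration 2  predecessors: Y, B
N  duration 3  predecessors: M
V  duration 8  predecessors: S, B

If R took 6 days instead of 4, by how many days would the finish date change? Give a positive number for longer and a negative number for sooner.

0

Actual critical path: B→S→V = 6+7+8 = 21 ⇒ 21 days.
The longest path through R is only 15 days, so R has float 6.
No other chain overtakes it, so the finish is 21 days.
Change in finish: 21 − 21 = +0 days.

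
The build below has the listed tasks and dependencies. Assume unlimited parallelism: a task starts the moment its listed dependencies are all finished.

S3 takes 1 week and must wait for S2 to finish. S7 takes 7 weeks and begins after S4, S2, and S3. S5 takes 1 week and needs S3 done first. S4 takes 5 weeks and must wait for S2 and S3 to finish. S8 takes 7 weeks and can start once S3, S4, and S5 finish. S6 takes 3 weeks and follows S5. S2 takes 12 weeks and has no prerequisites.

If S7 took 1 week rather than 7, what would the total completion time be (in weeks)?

Actual critical path: S2→S3→S4→S7 = 12+1+5+7 = 25 ⇒ 25 weeks.
S7 is on the critical path; changing it to 1 makes that path 19 weeks.
Now S2→S3→S4→S8 = 12+1+5+7 = 25 is longest, so the finish becomes 25 weeks.

25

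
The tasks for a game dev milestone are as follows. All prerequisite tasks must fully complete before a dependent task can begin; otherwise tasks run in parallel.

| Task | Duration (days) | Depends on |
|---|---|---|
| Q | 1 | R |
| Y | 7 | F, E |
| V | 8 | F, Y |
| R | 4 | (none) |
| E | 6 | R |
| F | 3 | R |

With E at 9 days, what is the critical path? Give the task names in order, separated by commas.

R, E, Y, V

The binding path is R→E→Y→V = 4+6+7+8 = 25; finish at 25 days.
Since E is critical, the +3 change carries straight to that chain (now 28 days).
The critical path is still R→E→Y→V; finish is now 28 days.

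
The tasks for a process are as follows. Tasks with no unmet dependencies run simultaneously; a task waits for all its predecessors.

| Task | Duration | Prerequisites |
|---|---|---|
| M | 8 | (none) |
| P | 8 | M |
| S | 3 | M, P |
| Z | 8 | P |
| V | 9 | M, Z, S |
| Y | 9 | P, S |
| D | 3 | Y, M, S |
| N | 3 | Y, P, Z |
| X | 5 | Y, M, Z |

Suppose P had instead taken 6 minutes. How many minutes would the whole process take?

As given, the longest chain is M→P→S→Y→X = 8+8+3+9+5 = 33, so the finish is 33 minutes.
Since P is critical, the -2 change carries straight to that chain (now 31 minutes).
The critical path is still M→P→S→Y→X; finish is now 31 minutes.

31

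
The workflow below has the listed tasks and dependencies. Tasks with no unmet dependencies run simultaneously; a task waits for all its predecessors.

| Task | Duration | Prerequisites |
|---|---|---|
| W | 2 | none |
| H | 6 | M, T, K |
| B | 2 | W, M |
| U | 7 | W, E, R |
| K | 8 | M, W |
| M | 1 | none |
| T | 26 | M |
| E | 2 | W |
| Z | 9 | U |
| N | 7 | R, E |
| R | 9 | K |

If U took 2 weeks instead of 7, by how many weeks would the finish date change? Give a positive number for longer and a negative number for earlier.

The binding path is W→K→R→U→Z = 2+8+9+7+9 = 35; finish at 35 weeks.
U lies on that path, so at 2 weeks the path becomes 30 weeks.
The binding chain switches to M→T→H = 1+26+6 = 33; finish 33 weeks.
Change in finish: 33 − 35 = -2 weeks.

-2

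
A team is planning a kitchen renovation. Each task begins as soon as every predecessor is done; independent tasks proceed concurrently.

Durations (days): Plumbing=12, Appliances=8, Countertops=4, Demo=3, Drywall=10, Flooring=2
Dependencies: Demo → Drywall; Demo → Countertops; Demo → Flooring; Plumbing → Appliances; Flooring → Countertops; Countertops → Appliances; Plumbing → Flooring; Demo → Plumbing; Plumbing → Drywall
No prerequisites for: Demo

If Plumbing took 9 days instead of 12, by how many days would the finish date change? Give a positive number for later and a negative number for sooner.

-3

Baseline: Demo→Plumbing→Flooring→Countertops→Appliances = 3+12+2+4+8 = 29 → 29 days.
Plumbing lies on that path, so at 9 days the path becomes 26 days.
No other chain overtakes it, so the finish is 26 days.
Change in finish: 26 − 29 = -3 days.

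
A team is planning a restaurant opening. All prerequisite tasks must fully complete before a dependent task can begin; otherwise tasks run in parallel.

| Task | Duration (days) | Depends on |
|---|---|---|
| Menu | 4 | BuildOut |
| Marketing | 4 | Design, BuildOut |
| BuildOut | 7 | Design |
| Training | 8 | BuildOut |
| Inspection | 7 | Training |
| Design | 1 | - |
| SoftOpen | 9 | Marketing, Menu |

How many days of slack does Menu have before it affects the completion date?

2

Critical path: Design→BuildOut→Training→Inspection = 1+7+8+7 = 23, so the finish is 23 days.
Longest path through Menu: 21 days (earliest finish 12, latest finish 14).
Float = 23 − 21 = 2.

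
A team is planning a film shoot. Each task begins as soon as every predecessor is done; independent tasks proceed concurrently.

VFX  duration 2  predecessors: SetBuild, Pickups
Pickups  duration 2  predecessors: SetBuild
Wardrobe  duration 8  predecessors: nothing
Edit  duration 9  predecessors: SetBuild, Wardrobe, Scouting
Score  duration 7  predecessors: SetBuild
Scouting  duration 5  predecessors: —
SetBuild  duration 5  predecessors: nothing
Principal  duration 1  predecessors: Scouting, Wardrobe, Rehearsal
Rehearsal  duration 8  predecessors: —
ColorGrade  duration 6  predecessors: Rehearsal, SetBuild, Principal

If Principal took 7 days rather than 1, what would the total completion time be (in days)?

21

As given, the longest chain is Wardrobe→Edit = 8+9 = 17, so the finish is 17 days.
The longest path through Principal is only 15 days, so Principal has float 2.
New critical path: Wardrobe→Principal→ColorGrade = 8+7+6 = 21 ⇒ 21 days.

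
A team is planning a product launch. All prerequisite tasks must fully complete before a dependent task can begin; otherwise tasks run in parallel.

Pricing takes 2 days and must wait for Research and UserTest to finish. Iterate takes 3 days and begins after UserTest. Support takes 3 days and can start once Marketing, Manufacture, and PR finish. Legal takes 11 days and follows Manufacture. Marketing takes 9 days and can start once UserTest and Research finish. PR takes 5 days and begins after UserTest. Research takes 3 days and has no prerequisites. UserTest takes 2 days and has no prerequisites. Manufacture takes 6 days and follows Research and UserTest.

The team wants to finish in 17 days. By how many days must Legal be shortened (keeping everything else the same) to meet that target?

3

Current finish: 20 days; target: 17.
Legal is on every critical path, so each day cut from Legal cuts the finish by one (this holds down to a finish of 15).
Need 20 − 17 = 3 days off Legal → Legal becomes 8 days, finish becomes 17.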